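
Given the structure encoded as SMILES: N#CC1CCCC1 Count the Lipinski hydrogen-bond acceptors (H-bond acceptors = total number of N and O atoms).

1

N atoms: 1; O atoms: 0.
Lipinski HBA = 1 + 0 = 1.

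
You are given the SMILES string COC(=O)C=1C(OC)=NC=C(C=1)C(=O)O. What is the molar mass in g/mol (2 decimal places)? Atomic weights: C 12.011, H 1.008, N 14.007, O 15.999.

First, the molecular formula is C9H9NO5 (counting implicit H from valence).
  C: 9 × 12.011 = 108.099
  H: 9 × 1.008 = 9.072
  N: 1 × 14.007 = 14.007
  O: 5 × 15.999 = 79.995
Sum: 9×12.011 + 9×1.008 + 1×14.007 + 5×15.999 = 211.173 → 211.17 g/mol.

211.17 g/mol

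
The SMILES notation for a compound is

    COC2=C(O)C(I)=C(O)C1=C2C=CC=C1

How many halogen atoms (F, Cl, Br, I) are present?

1

Halogen atoms appear at heavy-atom position 7 (1×I).
Other groups present: 1 ether, 2 hydroxyl.
Halogen count: 1.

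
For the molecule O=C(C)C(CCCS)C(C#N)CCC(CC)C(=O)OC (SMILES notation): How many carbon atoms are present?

15

Count every carbon token in the SMILES (each C, including those in ring-closure positions and inside branches).
Carbon count: 15.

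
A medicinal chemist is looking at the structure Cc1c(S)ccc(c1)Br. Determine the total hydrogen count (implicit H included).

Walk through each heavy atom and fill implicit hydrogens from standard valence (C 4, N 3, O 2, S 2, halogen 1); for lowercase aromatic atoms, an aromatic c carries 1 H when it has two neighbours and 0 H with three, and aromatic n carries 0 H:
  atom 1: C, bond orders sum to 1 (valence 4) → 3 H
  atom 2: aromatic c, 3 neighbours → 0 H
  atom 3: aromatic c, 3 neighbours → 0 H
  atom 4: S, bond orders sum to 1 (valence 2) → 1 H
  atom 5: aromatic c, 2 neighbours → 1 H
  atom 6: aromatic c, 2 neighbours → 1 H
  atom 7: aromatic c, 3 neighbours → 0 H
  atom 8: aromatic c, 2 neighbours → 1 H
  atom 9: Br (halogen, monovalent) → 0 H
Total hydrogens: 7.

7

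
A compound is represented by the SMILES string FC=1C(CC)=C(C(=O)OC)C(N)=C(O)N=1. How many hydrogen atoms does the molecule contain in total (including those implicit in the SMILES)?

Walk through each heavy atom and fill implicit hydrogens from standard valence (C 4, N 3, O 2, S 2, halogen 1):
  atom 1: F (halogen, monovalent) → 0 H
  atom 2: C, bond orders sum to 4 (valence 4) → 0 H
  atom 3: C, bond orders sum to 4 (valence 4) → 0 H
  atom 4: C, bond orders sum to 2 (valence 4) → 2 H
  atom 5: C, bond orders sum to 1 (valence 4) → 3 H
  atom 6: C, bond orders sum to 4 (valence 4) → 0 H
  atom 7: C, bond orders sum to 4 (valence 4) → 0 H
  atom 8: O, bond orders sum to 2 (valence 2) → 0 H
  atom 9: O, bond orders sum to 2 (valence 2) → 0 H
  atom 10: C, bond orders sum to 1 (valence 4) → 3 H
  atom 11: C, bond orders sum to 4 (valence 4) → 0 H
  atom 12: N, bond orders sum to 1 (valence 3) → 2 H
  atom 13: C, bond orders sum to 4 (valence 4) → 0 H
  atom 14: O, bond orders sum to 1 (valence 2) → 1 H
  atom 15: N, bond orders sum to 3 (valence 3) → 0 H
Total hydrogens: 11.

11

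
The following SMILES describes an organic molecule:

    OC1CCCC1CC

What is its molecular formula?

Walk through each heavy atom and fill implicit hydrogens from standard valence (C 4, N 3, O 2, S 2, halogen 1):
  atom 1: O, bond orders sum to 1 (valence 2) → 1 H
  atom 2: C, bond orders sum to 3 (valence 4) → 1 H
  atom 3: C, bond orders sum to 2 (valence 4) → 2 H
  atom 4: C, bond orders sum to 2 (valence 4) → 2 H
  atom 5: C, bond orders sum to 2 (valence 4) → 2 H
  atom 6: C, bond orders sum to 3 (valence 4) → 1 H
  atom 7: C, bond orders sum to 2 (valence 4) → 2 H
  atom 8: C, bond orders sum to 1 (valence 4) → 3 H
Totals → C:7, H:14, O:1.
In Hill order: C7H14O.

C7H14O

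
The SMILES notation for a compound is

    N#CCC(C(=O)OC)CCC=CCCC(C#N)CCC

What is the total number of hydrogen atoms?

24

Walk through each heavy atom and fill implicit hydrogens from standard valence (C 4, N 3, O 2, S 2, halogen 1):
  atom 1: N, bond orders sum to 3 (valence 3) → 0 H
  atom 2: C, bond orders sum to 4 (valence 4) → 0 H
  atom 3: C, bond orders sum to 2 (valence 4) → 2 H
  atom 4: C, bond orders sum to 3 (valence 4) → 1 H
  atom 5: C, bond orders sum to 4 (valence 4) → 0 H
  atom 6: O, bond orders sum to 2 (valence 2) → 0 H
  atom 7: O, bond orders sum to 2 (valence 2) → 0 H
  atom 8: C, bond orders sum to 1 (valence 4) → 3 H
  atom 9: C, bond orders sum to 2 (valence 4) → 2 H
  atom 10: C, bond orders sum to 2 (valence 4) → 2 H
  atom 11: C, bond orders sum to 3 (valence 4) → 1 H
  atom 12: C, bond orders sum to 3 (valence 4) → 1 H
  atom 13: C, bond orders sum to 2 (valence 4) → 2 H
  atom 14: C, bond orders sum to 2 (valence 4) → 2 H
  atom 15: C, bond orders sum to 3 (valence 4) → 1 H
  atom 16: C, bond orders sum to 4 (valence 4) → 0 H
  atom 17: N, bond orders sum to 3 (valence 3) → 0 H
  atom 18: C, bond orders sum to 2 (valence 4) → 2 H
  atom 19: C, bond orders sum to 2 (valence 4) → 2 H
  atom 20: C, bond orders sum to 1 (valence 4) → 3 H
Total hydrogens: 24.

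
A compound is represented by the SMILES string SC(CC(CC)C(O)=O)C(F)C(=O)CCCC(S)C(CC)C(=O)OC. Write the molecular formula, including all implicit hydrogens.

Walk through each heavy atom and fill implicit hydrogens from standard valence (C 4, N 3, O 2, S 2, halogen 1):
  atom 1: S, bond orders sum to 1 (valence 2) → 1 H
  atom 2: C, bond orders sum to 3 (valence 4) → 1 H
  atom 3: C, bond orders sum to 2 (valence 4) → 2 H
  atom 4: C, bond orders sum to 3 (valence 4) → 1 H
  atom 5: C, bond orders sum to 2 (valence 4) → 2 H
  atom 6: C, bond orders sum to 1 (valence 4) → 3 H
  atom 7: C, bond orders sum to 4 (valence 4) → 0 H
  atom 8: O, bond orders sum to 1 (valence 2) → 1 H
  atom 9: O, bond orders sum to 2 (valence 2) → 0 H
  atom 10: C, bond orders sum to 3 (valence 4) → 1 H
  atom 11: F (halogen, monovalent) → 0 H
  atom 12: C, bond orders sum to 4 (valence 4) → 0 H
  atom 13: O, bond orders sum to 2 (valence 2) → 0 H
  atom 14: C, bond orders sum to 2 (valence 4) → 2 H
  atom 15: C, bond orders sum to 2 (valence 4) → 2 H
  atom 16: C, bond orders sum to 2 (valence 4) → 2 H
  atom 17: C, bond orders sum to 3 (valence 4) → 1 H
  atom 18: S, bond orders sum to 1 (valence 2) → 1 H
  atom 19: C, bond orders sum to 3 (valence 4) → 1 H
  atom 20: C, bond orders sum to 2 (valence 4) → 2 H
  atom 21: C, bond orders sum to 1 (valence 4) → 3 H
  atom 22: C, bond orders sum to 4 (valence 4) → 0 H
  atom 23: O, bond orders sum to 2 (valence 2) → 0 H
  atom 24: O, bond orders sum to 2 (valence 2) → 0 H
  atom 25: C, bond orders sum to 1 (valence 4) → 3 H
Totals → C:17, H:29, F:1, O:5, S:2.

C17H29FO5S2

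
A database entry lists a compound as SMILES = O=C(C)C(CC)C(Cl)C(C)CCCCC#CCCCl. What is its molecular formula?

C16H26Cl2O

Walk through each heavy atom and fill implicit hydrogens from standard valence (C 4, N 3, O 2, S 2, halogen 1):
  atom 1: O, bond orders sum to 2 (valence 2) → 0 H
  atom 2: C, bond orders sum to 4 (valence 4) → 0 H
  atom 3: C, bond orders sum to 1 (valence 4) → 3 H
  atom 4: C, bond orders sum to 3 (valence 4) → 1 H
  atom 5: C, bond orders sum to 2 (valence 4) → 2 H
  atom 6: C, bond orders sum to 1 (valence 4) → 3 H
  atom 7: C, bond orders sum to 3 (valence 4) → 1 H
  atom 8: Cl (halogen, monovalent) → 0 H
  atom 9: C, bond orders sum to 3 (valence 4) → 1 H
  atom 10: C, bond orders sum to 1 (valence 4) → 3 H
  atom 11: C, bond orders sum to 2 (valence 4) → 2 H
  atom 12: C, bond orders sum to 2 (valence 4) → 2 H
  atom 13: C, bond orders sum to 2 (valence 4) → 2 H
  atom 14: C, bond orders sum to 2 (valence 4) → 2 H
  atom 15: C, bond orders sum to 4 (valence 4) → 0 H
  atom 16: C, bond orders sum to 4 (valence 4) → 0 H
  atom 17: C, bond orders sum to 2 (valence 4) → 2 H
  atom 18: C, bond orders sum to 2 (valence 4) → 2 H
  atom 19: Cl (halogen, monovalent) → 0 H
Totals → C:16, H:26, Cl:2, O:1.
In Hill order: C16H26Cl2O.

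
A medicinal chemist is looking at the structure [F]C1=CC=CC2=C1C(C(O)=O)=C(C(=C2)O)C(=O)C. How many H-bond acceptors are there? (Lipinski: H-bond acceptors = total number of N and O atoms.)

N atoms: 0; O atoms: 4.
Lipinski HBA = 0 + 4 = 4.

4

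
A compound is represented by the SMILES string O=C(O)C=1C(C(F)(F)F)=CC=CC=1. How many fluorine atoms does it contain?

Scan the SMILES for F atoms (remember two-letter symbols like Cl and Br are single atoms).
Fluorine count: 3.

3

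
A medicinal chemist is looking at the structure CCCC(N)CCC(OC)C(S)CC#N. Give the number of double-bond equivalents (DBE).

2

Degree of unsaturation = (number of rings) + (number of π bonds).
Ring closures in the SMILES: 0.
π bonds: 1 triple bond (each 2 DoU) → 2 DoU from unsaturation.
Total DoU = 0 + 2 = 2.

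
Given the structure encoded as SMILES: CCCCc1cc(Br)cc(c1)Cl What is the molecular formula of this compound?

Walk through each heavy atom and fill implicit hydrogens from standard valence (C 4, N 3, O 2, S 2, halogen 1); for lowercase aromatic atoms, an aromatic c carries 1 H when it has two neighbours and 0 H with three, and aromatic n carries 0 H:
  atom 1: C, bond orders sum to 1 (valence 4) → 3 H
  atom 2: C, bond orders sum to 2 (valence 4) → 2 H
  atom 3: C, bond orders sum to 2 (valence 4) → 2 H
  atom 4: C, bond orders sum to 2 (valence 4) → 2 H
  atom 5: aromatic c, 3 neighbours → 0 H
  atom 6: aromatic c, 2 neighbours → 1 H
  atom 7: aromatic c, 3 neighbours → 0 H
  atom 8: Br (halogen, monovalent) → 0 H
  atom 9: aromatic c, 2 neighbours → 1 H
  atom 10: aromatic c, 3 neighbours → 0 H
  atom 11: aromatic c, 2 neighbours → 1 H
  atom 12: Cl (halogen, monovalent) → 0 H
Totals → C:10, H:12, Br:1, Cl:1.

C10H12BrCl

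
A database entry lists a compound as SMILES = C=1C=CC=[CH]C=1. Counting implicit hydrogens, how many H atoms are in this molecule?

6

Walk through each heavy atom and fill implicit hydrogens from standard valence (C 4, N 3, O 2, S 2, halogen 1):
  atom 1: C, bond orders sum to 3 (valence 4) → 1 H
  atom 2: C, bond orders sum to 3 (valence 4) → 1 H
  atom 3: C, bond orders sum to 3 (valence 4) → 1 H
  atom 4: C, bond orders sum to 3 (valence 4) → 1 H
  atom 5: C with explicit H count 1
  atom 6: C, bond orders sum to 3 (valence 4) → 1 H
Total hydrogens: 6.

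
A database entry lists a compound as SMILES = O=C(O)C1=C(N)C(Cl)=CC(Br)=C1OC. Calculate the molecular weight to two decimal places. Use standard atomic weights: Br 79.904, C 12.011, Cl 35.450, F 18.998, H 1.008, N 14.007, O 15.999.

280.50 g/mol

First, the molecular formula is C8H7BrClNO3 (counting implicit H from valence).
  Br: 1 × 79.904 = 79.904
  C: 8 × 12.011 = 96.088
  Cl: 1 × 35.450 = 35.450
  H: 7 × 1.008 = 7.056
  N: 1 × 14.007 = 14.007
  O: 3 × 15.999 = 47.997
Sum: 1×79.904 + 8×12.011 + 1×35.450 + 7×1.008 + 1×14.007 + 3×15.999 = 280.502 → 280.50 g/mol.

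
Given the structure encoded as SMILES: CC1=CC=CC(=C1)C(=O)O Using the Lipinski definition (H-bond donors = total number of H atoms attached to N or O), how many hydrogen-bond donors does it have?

Donors: find every N or O and count the H atoms it carries.
  atom 9 (O): bond orders sum to 2 → 0 H
  atom 10 (O): bond orders sum to 1 → 1 H
Lipinski HBD = 1.

1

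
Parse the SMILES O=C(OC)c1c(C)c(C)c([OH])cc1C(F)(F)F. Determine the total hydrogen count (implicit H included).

11

Walk through each heavy atom and fill implicit hydrogens from standard valence (C 4, N 3, O 2, S 2, halogen 1); for lowercase aromatic atoms, an aromatic c carries 1 H when it has two neighbours and 0 H with three, and aromatic n carries 0 H:
  atom 1: O, bond orders sum to 2 (valence 2) → 0 H
  atom 2: C, bond orders sum to 4 (valence 4) → 0 H
  atom 3: O, bond orders sum to 2 (valence 2) → 0 H
  atom 4: C, bond orders sum to 1 (valence 4) → 3 H
  atom 5: aromatic c, 3 neighbours → 0 H
  atom 6: aromatic c, 3 neighbours → 0 H
  atom 7: C, bond orders sum to 1 (valence 4) → 3 H
  atom 8: aromatic c, 3 neighbours → 0 H
  atom 9: C, bond orders sum to 1 (valence 4) → 3 H
  atom 10: aromatic c, 3 neighbours → 0 H
  atom 11: O with explicit H count 1
  atom 12: aromatic c, 2 neighbours → 1 H
  atom 13: aromatic c, 3 neighbours → 0 H
  atom 14: C, bond orders sum to 4 (valence 4) → 0 H
  atom 15: F (halogen, monovalent) → 0 H
  atom 16: F (halogen, monovalent) → 0 H
  atom 17: F (halogen, monovalent) → 0 H
Total hydrogens: 11.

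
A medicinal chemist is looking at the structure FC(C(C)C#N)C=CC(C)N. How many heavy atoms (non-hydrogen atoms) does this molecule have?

Every atom symbol written in the SMILES (organic subset) is one heavy atom; implicit H are not written.
Heavy atoms by element → C:8, F:1, N:2.
Total: 11.

11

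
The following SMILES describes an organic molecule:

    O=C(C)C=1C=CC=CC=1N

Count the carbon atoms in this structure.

Count every carbon token in the SMILES (each C, including those in ring-closure positions and inside branches).
Carbon count: 8.

8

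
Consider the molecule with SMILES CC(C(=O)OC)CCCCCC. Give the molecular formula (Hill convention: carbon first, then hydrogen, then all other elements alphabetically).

C10H20O2

Walk through each heavy atom and fill implicit hydrogens from standard valence (C 4, N 3, O 2, S 2, halogen 1):
  atom 1: C, bond orders sum to 1 (valence 4) → 3 H
  atom 2: C, bond orders sum to 3 (valence 4) → 1 H
  atom 3: C, bond orders sum to 4 (valence 4) → 0 H
  atom 4: O, bond orders sum to 2 (valence 2) → 0 H
  atom 5: O, bond orders sum to 2 (valence 2) → 0 H
  atom 6: C, bond orders sum to 1 (valence 4) → 3 H
  atom 7: C, bond orders sum to 2 (valence 4) → 2 H
  atom 8: C, bond orders sum to 2 (valence 4) → 2 H
  atom 9: C, bond orders sum to 2 (valence 4) → 2 H
  atom 10: C, bond orders sum to 2 (valence 4) → 2 H
  atom 11: C, bond orders sum to 2 (valence 4) → 2 H
  atom 12: C, bond orders sum to 1 (valence 4) → 3 H
Totals → C:10, H:20, O:2.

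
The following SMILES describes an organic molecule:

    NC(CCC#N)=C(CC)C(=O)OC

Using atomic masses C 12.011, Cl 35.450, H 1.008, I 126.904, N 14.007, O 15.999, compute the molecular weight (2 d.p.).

182.22 g/mol

First, the molecular formula is C9H14N2O2 (counting implicit H from valence).
  C: 9 × 12.011 = 108.099
  H: 14 × 1.008 = 14.112
  N: 2 × 14.007 = 28.014
  O: 2 × 15.999 = 31.998
Sum: 9×12.011 + 14×1.008 + 2×14.007 + 2×15.999 = 182.223 → 182.22 g/mol.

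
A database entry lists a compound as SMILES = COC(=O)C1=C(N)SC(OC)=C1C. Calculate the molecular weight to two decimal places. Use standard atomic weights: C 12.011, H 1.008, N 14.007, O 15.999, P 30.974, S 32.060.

First, the molecular formula is C8H11NO3S (counting implicit H from valence).
  C: 8 × 12.011 = 96.088
  H: 11 × 1.008 = 11.088
  N: 1 × 14.007 = 14.007
  O: 3 × 15.999 = 47.997
  S: 1 × 32.060 = 32.060
Sum: 8×12.011 + 11×1.008 + 1×14.007 + 3×15.999 + 1×32.060 = 201.240 → 201.24 g/mol.

201.24 g/mol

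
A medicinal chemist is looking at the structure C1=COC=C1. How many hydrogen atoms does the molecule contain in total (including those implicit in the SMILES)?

4

Walk through each heavy atom and fill implicit hydrogens from standard valence (C 4, N 3, O 2, S 2, halogen 1):
  atom 1: C, bond orders sum to 3 (valence 4) → 1 H
  atom 2: C, bond orders sum to 3 (valence 4) → 1 H
  atom 3: O, bond orders sum to 2 (valence 2) → 0 H
  atom 4: C, bond orders sum to 3 (valence 4) → 1 H
  atom 5: C, bond orders sum to 3 (valence 4) → 1 H
Total hydrogens: 4.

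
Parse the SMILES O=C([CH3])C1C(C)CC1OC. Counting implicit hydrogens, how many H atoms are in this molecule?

Walk through each heavy atom and fill implicit hydrogens from standard valence (C 4, N 3, O 2, S 2, halogen 1):
  atom 1: O, bond orders sum to 2 (valence 2) → 0 H
  atom 2: C, bond orders sum to 4 (valence 4) → 0 H
  atom 3: C with explicit H count 3
  atom 4: C, bond orders sum to 3 (valence 4) → 1 H
  atom 5: C, bond orders sum to 3 (valence 4) → 1 H
  atom 6: C, bond orders sum to 1 (valence 4) → 3 H
  atom 7: C, bond orders sum to 2 (valence 4) → 2 H
  atom 8: C, bond orders sum to 3 (valence 4) → 1 H
  atom 9: O, bond orders sum to 2 (valence 2) → 0 H
  atom 10: C, bond orders sum to 1 (valence 4) → 3 H
Total hydrogens: 14.

14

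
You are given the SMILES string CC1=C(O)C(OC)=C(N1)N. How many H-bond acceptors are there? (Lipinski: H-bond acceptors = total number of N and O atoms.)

4

N atoms: 2; O atoms: 2.
Lipinski HBA = 2 + 2 = 4.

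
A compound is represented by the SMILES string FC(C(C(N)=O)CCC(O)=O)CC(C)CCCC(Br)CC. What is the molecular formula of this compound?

Walk through each heavy atom and fill implicit hydrogens from standard valence (C 4, N 3, O 2, S 2, halogen 1):
  atom 1: F (halogen, monovalent) → 0 H
  atom 2: C, bond orders sum to 3 (valence 4) → 1 H
  atom 3: C, bond orders sum to 3 (valence 4) → 1 H
  atom 4: C, bond orders sum to 4 (valence 4) → 0 H
  atom 5: N, bond orders sum to 1 (valence 3) → 2 H
  atom 6: O, bond orders sum to 2 (valence 2) → 0 H
  atom 7: C, bond orders sum to 2 (valence 4) → 2 H
  atom 8: C, bond orders sum to 2 (valence 4) → 2 H
  atom 9: C, bond orders sum to 4 (valence 4) → 0 H
  atom 10: O, bond orders sum to 1 (valence 2) → 1 H
  atom 11: O, bond orders sum to 2 (valence 2) → 0 H
  atom 12: C, bond orders sum to 2 (valence 4) → 2 H
  atom 13: C, bond orders sum to 3 (valence 4) → 1 H
  atom 14: C, bond orders sum to 1 (valence 4) → 3 H
  atom 15: C, bond orders sum to 2 (valence 4) → 2 H
  atom 16: C, bond orders sum to 2 (valence 4) → 2 H
  atom 17: C, bond orders sum to 2 (valence 4) → 2 H
  atom 18: C, bond orders sum to 3 (valence 4) → 1 H
  atom 19: Br (halogen, monovalent) → 0 H
  atom 20: C, bond orders sum to 2 (valence 4) → 2 H
  atom 21: C, bond orders sum to 1 (valence 4) → 3 H
Totals → C:15, H:27, Br:1, F:1, N:1, O:3.
In Hill order: C15H27BrFNO3.

C15H27BrFNO3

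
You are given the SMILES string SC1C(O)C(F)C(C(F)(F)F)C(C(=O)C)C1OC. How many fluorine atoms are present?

4

Scan the SMILES for F atoms (remember two-letter symbols like Cl and Br are single atoms).
Fluorine count: 4.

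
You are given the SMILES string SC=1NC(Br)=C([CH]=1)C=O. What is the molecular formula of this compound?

C5H4BrNOS

Walk through each heavy atom and fill implicit hydrogens from standard valence (C 4, N 3, O 2, S 2, halogen 1):
  atom 1: S, bond orders sum to 1 (valence 2) → 1 H
  atom 2: C, bond orders sum to 4 (valence 4) → 0 H
  atom 3: N, bond orders sum to 2 (valence 3) → 1 H
  atom 4: C, bond orders sum to 4 (valence 4) → 0 H
  atom 5: Br (halogen, monovalent) → 0 H
  atom 6: C, bond orders sum to 4 (valence 4) → 0 H
  atom 7: C with explicit H count 1
  atom 8: C, bond orders sum to 3 (valence 4) → 1 H
  atom 9: O, bond orders sum to 2 (valence 2) → 0 H
Totals → C:5, H:4, Br:1, N:1, O:1, S:1.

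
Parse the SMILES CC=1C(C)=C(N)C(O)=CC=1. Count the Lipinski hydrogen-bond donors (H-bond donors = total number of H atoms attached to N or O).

Donors: find every N or O and count the H atoms it carries.
  atom 6 (N): bond orders sum to 1 → 2 H
  atom 8 (O): bond orders sum to 1 → 1 H
Lipinski HBD = 3.

3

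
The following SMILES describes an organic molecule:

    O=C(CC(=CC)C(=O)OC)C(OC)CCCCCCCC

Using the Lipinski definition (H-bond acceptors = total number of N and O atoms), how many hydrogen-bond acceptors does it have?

4

N atoms: 0; O atoms: 4.
Lipinski HBA = 0 + 4 = 4.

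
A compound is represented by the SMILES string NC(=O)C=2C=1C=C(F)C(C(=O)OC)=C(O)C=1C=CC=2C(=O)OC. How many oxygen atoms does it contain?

Scan the SMILES for O atoms (remember two-letter symbols like Cl and Br are single atoms).
Oxygen count: 6.

6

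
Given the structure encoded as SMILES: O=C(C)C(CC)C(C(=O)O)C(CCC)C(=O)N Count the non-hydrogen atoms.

Every atom symbol written in the SMILES (organic subset) is one heavy atom; implicit H are not written.
Heavy atoms by element → C:12, N:1, O:4.
Total: 17.

17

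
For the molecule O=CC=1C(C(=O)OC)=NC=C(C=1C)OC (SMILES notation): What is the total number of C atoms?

Count every carbon token in the SMILES (each C, including those in ring-closure positions and inside branches).
Carbon count: 10.

10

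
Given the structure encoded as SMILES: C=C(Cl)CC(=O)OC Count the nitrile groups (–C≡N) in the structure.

0

Scan the SMILES for the nitrile motif — none present.
Groups that are present: 1 alkene, 1 ester.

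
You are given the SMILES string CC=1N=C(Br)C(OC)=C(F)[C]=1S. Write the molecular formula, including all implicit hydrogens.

C7H7BrFNOS

Walk through each heavy atom and fill implicit hydrogens from standard valence (C 4, N 3, O 2, S 2, halogen 1):
  atom 1: C, bond orders sum to 1 (valence 4) → 3 H
  atom 2: C, bond orders sum to 4 (valence 4) → 0 H
  atom 3: N, bond orders sum to 3 (valence 3) → 0 H
  atom 4: C, bond orders sum to 4 (valence 4) → 0 H
  atom 5: Br (halogen, monovalent) → 0 H
  atom 6: C, bond orders sum to 4 (valence 4) → 0 H
  atom 7: O, bond orders sum to 2 (valence 2) → 0 H
  atom 8: C, bond orders sum to 1 (valence 4) → 3 H
  atom 9: C, bond orders sum to 4 (valence 4) → 0 H
  atom 10: F (halogen, monovalent) → 0 H
  atom 11: C with explicit H count 0
  atom 12: S, bond orders sum to 1 (valence 2) → 1 H
Totals → C:7, H:7, Br:1, F:1, N:1, O:1, S:1.
In Hill order: C7H7BrFNOS.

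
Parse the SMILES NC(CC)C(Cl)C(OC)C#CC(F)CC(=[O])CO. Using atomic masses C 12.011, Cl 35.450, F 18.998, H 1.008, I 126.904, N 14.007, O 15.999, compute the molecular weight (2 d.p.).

First, the molecular formula is C12H19ClFNO3 (counting implicit H from valence).
  C: 12 × 12.011 = 144.132
  Cl: 1 × 35.450 = 35.450
  F: 1 × 18.998 = 18.998
  H: 19 × 1.008 = 19.152
  N: 1 × 14.007 = 14.007
  O: 3 × 15.999 = 47.997
Sum: 12×12.011 + 1×35.450 + 1×18.998 + 19×1.008 + 1×14.007 + 3×15.999 = 279.736 → 279.74 g/mol.

279.74 g/mol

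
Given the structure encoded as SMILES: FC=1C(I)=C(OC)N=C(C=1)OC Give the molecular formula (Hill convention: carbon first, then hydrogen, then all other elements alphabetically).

Walk through each heavy atom and fill implicit hydrogens from standard valence (C 4, N 3, O 2, S 2, halogen 1):
  atom 1: F (halogen, monovalent) → 0 H
  atom 2: C, bond orders sum to 4 (valence 4) → 0 H
  atom 3: C, bond orders sum to 4 (valence 4) → 0 H
  atom 4: I (halogen, monovalent) → 0 H
  atom 5: C, bond orders sum to 4 (valence 4) → 0 H
  atom 6: O, bond orders sum to 2 (valence 2) → 0 H
  atom 7: C, bond orders sum to 1 (valence 4) → 3 H
  atom 8: N, bond orders sum to 3 (valence 3) → 0 H
  atom 9: C, bond orders sum to 4 (valence 4) → 0 H
  atom 10: C, bond orders sum to 3 (valence 4) → 1 H
  atom 11: O, bond orders sum to 2 (valence 2) → 0 H
  atom 12: C, bond orders sum to 1 (valence 4) → 3 H
Totals → C:7, H:7, F:1, I:1, N:1, O:2.
In Hill order: C7H7FINO2.

C7H7FINO2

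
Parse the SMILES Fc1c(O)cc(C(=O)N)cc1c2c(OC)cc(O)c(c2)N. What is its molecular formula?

Walk through each heavy atom and fill implicit hydrogens from standard valence (C 4, N 3, O 2, S 2, halogen 1); for lowercase aromatic atoms, an aromatic c carries 1 H when it has two neighbours and 0 H with three, and aromatic n carries 0 H:
  atom 1: F (halogen, monovalent) → 0 H
  atom 2: aromatic c, 3 neighbours → 0 H
  atom 3: aromatic c, 3 neighbours → 0 H
  atom 4: O, bond orders sum to 1 (valence 2) → 1 H
  atom 5: aromatic c, 2 neighbours → 1 H
  atom 6: aromatic c, 3 neighbours → 0 H
  atom 7: C, bond orders sum to 4 (valence 4) → 0 H
  atom 8: O, bond orders sum to 2 (valence 2) → 0 H
  atom 9: N, bond orders sum to 1 (valence 3) → 2 H
  atom 10: aromatic c, 2 neighbours → 1 H
  atom 11: aromatic c, 3 neighbours → 0 H
  atom 12: aromatic c, 3 neighbours → 0 H
  atom 13: aromatic c, 3 neighbours → 0 H
  atom 14: O, bond orders sum to 2 (valence 2) → 0 H
  atom 15: C, bond orders sum to 1 (valence 4) → 3 H
  atom 16: aromatic c, 2 neighbours → 1 H
  atom 17: aromatic c, 3 neighbours → 0 H
  atom 18: O, bond orders sum to 1 (valence 2) → 1 H
  atom 19: aromatic c, 3 neighbours → 0 H
  atom 20: aromatic c, 2 neighbours → 1 H
  atom 21: N, bond orders sum to 1 (valence 3) → 2 H
Totals → C:14, H:13, F:1, N:2, O:4.
In Hill order: C14H13FN2O4.

C14H13FN2O4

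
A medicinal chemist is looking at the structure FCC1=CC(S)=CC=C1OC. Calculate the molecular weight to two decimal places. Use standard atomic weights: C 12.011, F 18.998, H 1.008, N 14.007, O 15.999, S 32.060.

172.22 g/mol

First, the molecular formula is C8H9FOS (counting implicit H from valence).
  C: 8 × 12.011 = 96.088
  F: 1 × 18.998 = 18.998
  H: 9 × 1.008 = 9.072
  O: 1 × 15.999 = 15.999
  S: 1 × 32.060 = 32.060
Sum: 8×12.011 + 1×18.998 + 9×1.008 + 1×15.999 + 1×32.060 = 172.217 → 172.22 g/mol.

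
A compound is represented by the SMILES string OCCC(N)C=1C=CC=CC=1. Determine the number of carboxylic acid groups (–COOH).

0

Scan the SMILES for the carboxylic acid motif — none present.
Groups that are present: 1 hydroxyl, 1 primary amine.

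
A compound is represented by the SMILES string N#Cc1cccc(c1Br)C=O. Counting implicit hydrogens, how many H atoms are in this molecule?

4

Walk through each heavy atom and fill implicit hydrogens from standard valence (C 4, N 3, O 2, S 2, halogen 1); for lowercase aromatic atoms, an aromatic c carries 1 H when it has two neighbours and 0 H with three, and aromatic n carries 0 H:
  atom 1: N, bond orders sum to 3 (valence 3) → 0 H
  atom 2: C, bond orders sum to 4 (valence 4) → 0 H
  atom 3: aromatic c, 3 neighbours → 0 H
  atom 4: aromatic c, 2 neighbours → 1 H
  atom 5: aromatic c, 2 neighbours → 1 H
  atom 6: aromatic c, 2 neighbours → 1 H
  atom 7: aromatic c, 3 neighbours → 0 H
  atom 8: aromatic c, 3 neighbours → 0 H
  atom 9: Br (halogen, monovalent) → 0 H
  atom 10: C, bond orders sum to 3 (valence 4) → 1 H
  atom 11: O, bond orders sum to 2 (valence 2) → 0 H
Total hydrogens: 4.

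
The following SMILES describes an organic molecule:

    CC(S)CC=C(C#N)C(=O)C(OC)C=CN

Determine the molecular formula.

Walk through each heavy atom and fill implicit hydrogens from standard valence (C 4, N 3, O 2, S 2, halogen 1):
  atom 1: C, bond orders sum to 1 (valence 4) → 3 H
  atom 2: C, bond orders sum to 3 (valence 4) → 1 H
  atom 3: S, bond orders sum to 1 (valence 2) → 1 H
  atom 4: C, bond orders sum to 2 (valence 4) → 2 H
  atom 5: C, bond orders sum to 3 (valence 4) → 1 H
  atom 6: C, bond orders sum to 4 (valence 4) → 0 H
  atom 7: C, bond orders sum to 4 (valence 4) → 0 H
  atom 8: N, bond orders sum to 3 (valence 3) → 0 H
  atom 9: C, bond orders sum to 4 (valence 4) → 0 H
  atom 10: O, bond orders sum to 2 (valence 2) → 0 H
  atom 11: C, bond orders sum to 3 (valence 4) → 1 H
  atom 12: O, bond orders sum to 2 (valence 2) → 0 H
  atom 13: C, bond orders sum to 1 (valence 4) → 3 H
  atom 14: C, bond orders sum to 3 (valence 4) → 1 H
  atom 15: C, bond orders sum to 3 (valence 4) → 1 H
  atom 16: N, bond orders sum to 1 (valence 3) → 2 H
Totals → C:11, H:16, N:2, O:2, S:1.

C11H16N2O2S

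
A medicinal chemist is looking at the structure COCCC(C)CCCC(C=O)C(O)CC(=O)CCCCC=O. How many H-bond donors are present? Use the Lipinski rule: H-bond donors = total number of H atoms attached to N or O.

1

Donors: find every N or O and count the H atoms it carries.
  atom 2 (O): bond orders sum to 2 → 0 H
  atom 12 (O): bond orders sum to 2 → 0 H
  atom 14 (O): bond orders sum to 1 → 1 H
  atom 17 (O): bond orders sum to 2 → 0 H
  atom 23 (O): bond orders sum to 2 → 0 H
Lipinski HBD = 1.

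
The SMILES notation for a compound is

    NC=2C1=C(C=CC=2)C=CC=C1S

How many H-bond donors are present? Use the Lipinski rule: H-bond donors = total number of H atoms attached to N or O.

2

Donors: find every N or O and count the H atoms it carries.
  atom 1 (N): bond orders sum to 1 → 2 H
Lipinski HBD = 2.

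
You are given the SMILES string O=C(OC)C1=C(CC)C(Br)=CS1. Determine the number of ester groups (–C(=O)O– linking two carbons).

1

The ester motif appears at heavy-atom position 2 in the SMILES.
Ester count: 1.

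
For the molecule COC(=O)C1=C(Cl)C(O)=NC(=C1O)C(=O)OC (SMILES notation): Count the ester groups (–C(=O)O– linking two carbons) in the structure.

The ester motif appears at heavy-atom positions 3, 14 in the SMILES.
Other groups present: 2 hydroxyl.
Ester count: 2.

2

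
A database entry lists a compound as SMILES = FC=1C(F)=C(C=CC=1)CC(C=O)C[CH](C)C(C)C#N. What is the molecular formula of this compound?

Walk through each heavy atom and fill implicit hydrogens from standard valence (C 4, N 3, O 2, S 2, halogen 1):
  atom 1: F (halogen, monovalent) → 0 H
  atom 2: C, bond orders sum to 4 (valence 4) → 0 H
  atom 3: C, bond orders sum to 4 (valence 4) → 0 H
  atom 4: F (halogen, monovalent) → 0 H
  atom 5: C, bond orders sum to 4 (valence 4) → 0 H
  atom 6: C, bond orders sum to 3 (valence 4) → 1 H
  atom 7: C, bond orders sum to 3 (valence 4) → 1 H
  atom 8: C, bond orders sum to 3 (valence 4) → 1 H
  atom 9: C, bond orders sum to 2 (valence 4) → 2 H
  atom 10: C, bond orders sum to 3 (valence 4) → 1 H
  atom 11: C, bond orders sum to 3 (valence 4) → 1 H
  atom 12: O, bond orders sum to 2 (valence 2) → 0 H
  atom 13: C, bond orders sum to 2 (valence 4) → 2 H
  atom 14: C with explicit H count 1
  atom 15: C, bond orders sum to 1 (valence 4) → 3 H
  atom 16: C, bond orders sum to 3 (valence 4) → 1 H
  atom 17: C, bond orders sum to 1 (valence 4) → 3 H
  atom 18: C, bond orders sum to 4 (valence 4) → 0 H
  atom 19: N, bond orders sum to 3 (valence 3) → 0 H
Totals → C:15, H:17, F:2, N:1, O:1.

C15H17F2NO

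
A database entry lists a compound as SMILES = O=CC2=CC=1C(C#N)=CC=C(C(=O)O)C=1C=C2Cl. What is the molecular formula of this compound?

Walk through each heavy atom and fill implicit hydrogens from standard valence (C 4, N 3, O 2, S 2, halogen 1):
  atom 1: O, bond orders sum to 2 (valence 2) → 0 H
  atom 2: C, bond orders sum to 3 (valence 4) → 1 H
  atom 3: C, bond orders sum to 4 (valence 4) → 0 H
  atom 4: C, bond orders sum to 3 (valence 4) → 1 H
  atom 5: C, bond orders sum to 4 (valence 4) → 0 H
  atom 6: C, bond orders sum to 4 (valence 4) → 0 H
  atom 7: C, bond orders sum to 4 (valence 4) → 0 H
  atom 8: N, bond orders sum to 3 (valence 3) → 0 H
  atom 9: C, bond orders sum to 3 (valence 4) → 1 H
  atom 10: C, bond orders sum to 3 (valence 4) → 1 H
  atom 11: C, bond orders sum to 4 (valence 4) → 0 H
  atom 12: C, bond orders sum to 4 (valence 4) → 0 H
  atom 13: O, bond orders sum to 2 (valence 2) → 0 H
  atom 14: O, bond orders sum to 1 (valence 2) → 1 H
  atom 15: C, bond orders sum to 4 (valence 4) → 0 H
  atom 16: C, bond orders sum to 3 (valence 4) → 1 H
  atom 17: C, bond orders sum to 4 (valence 4) → 0 H
  atom 18: Cl (halogen, monovalent) → 0 H
Totals → C:13, H:6, Cl:1, N:1, O:3.
In Hill order: C13H6ClNO3.

C13H6ClNO3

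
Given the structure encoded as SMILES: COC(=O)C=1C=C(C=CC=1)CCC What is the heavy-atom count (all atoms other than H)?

Every atom symbol written in the SMILES (organic subset) is one heavy atom; implicit H are not written.
Heavy atoms by element → C:11, O:2.
Total: 13.

13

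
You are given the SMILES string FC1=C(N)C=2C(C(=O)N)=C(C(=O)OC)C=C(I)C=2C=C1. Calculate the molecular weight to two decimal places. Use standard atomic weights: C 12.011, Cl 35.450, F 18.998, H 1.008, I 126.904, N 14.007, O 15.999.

First, the molecular formula is C13H10FIN2O3 (counting implicit H from valence).
  C: 13 × 12.011 = 156.143
  F: 1 × 18.998 = 18.998
  H: 10 × 1.008 = 10.080
  I: 1 × 126.904 = 126.904
  N: 2 × 14.007 = 28.014
  O: 3 × 15.999 = 47.997
Sum: 13×12.011 + 1×18.998 + 10×1.008 + 1×126.904 + 2×14.007 + 3×15.999 = 388.136 → 388.14 g/mol.

388.14 g/mol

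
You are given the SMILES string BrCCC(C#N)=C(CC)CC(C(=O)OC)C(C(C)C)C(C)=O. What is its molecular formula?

C17H26BrNO3

Walk through each heavy atom and fill implicit hydrogens from standard valence (C 4, N 3, O 2, S 2, halogen 1):
  atom 1: Br (halogen, monovalent) → 0 H
  atom 2: C, bond orders sum to 2 (valence 4) → 2 H
  atom 3: C, bond orders sum to 2 (valence 4) → 2 H
  atom 4: C, bond orders sum to 4 (valence 4) → 0 H
  atom 5: C, bond orders sum to 4 (valence 4) → 0 H
  atom 6: N, bond orders sum to 3 (valence 3) → 0 H
  atom 7: C, bond orders sum to 4 (valence 4) → 0 H
  atom 8: C, bond orders sum to 2 (valence 4) → 2 H
  atom 9: C, bond orders sum to 1 (valence 4) → 3 H
  atom 10: C, bond orders sum to 2 (valence 4) → 2 H
  atom 11: C, bond orders sum to 3 (valence 4) → 1 H
  atom 12: C, bond orders sum to 4 (valence 4) → 0 H
  atom 13: O, bond orders sum to 2 (valence 2) → 0 H
  atom 14: O, bond orders sum to 2 (valence 2) → 0 H
  atom 15: C, bond orders sum to 1 (valence 4) → 3 H
  atom 16: C, bond orders sum to 3 (valence 4) → 1 H
  atom 17: C, bond orders sum to 3 (valence 4) → 1 H
  atom 18: C, bond orders sum to 1 (valence 4) → 3 H
  atom 19: C, bond orders sum to 1 (valence 4) → 3 H
  atom 20: C, bond orders sum to 4 (valence 4) → 0 H
  atom 21: C, bond orders sum to 1 (valence 4) → 3 H
  atom 22: O, bond orders sum to 2 (valence 2) → 0 H
Totals → C:17, H:26, Br:1, N:1, O:3.
In Hill order: C17H26BrNO3.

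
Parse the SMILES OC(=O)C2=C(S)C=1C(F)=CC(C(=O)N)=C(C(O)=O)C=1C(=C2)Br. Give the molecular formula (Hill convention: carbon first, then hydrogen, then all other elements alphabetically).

Walk through each heavy atom and fill implicit hydrogens from standard valence (C 4, N 3, O 2, S 2, halogen 1):
  atom 1: O, bond orders sum to 1 (valence 2) → 1 H
  atom 2: C, bond orders sum to 4 (valence 4) → 0 H
  atom 3: O, bond orders sum to 2 (valence 2) → 0 H
  atom 4: C, bond orders sum to 4 (valence 4) → 0 H
  atom 5: C, bond orders sum to 4 (valence 4) → 0 H
  atom 6: S, bond orders sum to 1 (valence 2) → 1 H
  atom 7: C, bond orders sum to 4 (valence 4) → 0 H
  atom 8: C, bond orders sum to 4 (valence 4) → 0 H
  atom 9: F (halogen, monovalent) → 0 H
  atom 10: C, bond orders sum to 3 (valence 4) → 1 H
  atom 11: C, bond orders sum to 4 (valence 4) → 0 H
  atom 12: C, bond orders sum to 4 (valence 4) → 0 H
  atom 13: O, bond orders sum to 2 (valence 2) → 0 H
  atom 14: N, bond orders sum to 1 (valence 3) → 2 H
  atom 15: C, bond orders sum to 4 (valence 4) → 0 H
  atom 16: C, bond orders sum to 4 (valence 4) → 0 H
  atom 17: O, bond orders sum to 1 (valence 2) → 1 H
  atom 18: O, bond orders sum to 2 (valence 2) → 0 H
  atom 19: C, bond orders sum to 4 (valence 4) → 0 H
  atom 20: C, bond orders sum to 4 (valence 4) → 0 H
  atom 21: C, bond orders sum to 3 (valence 4) → 1 H
  atom 22: Br (halogen, monovalent) → 0 H
Totals → C:13, H:7, Br:1, F:1, N:1, O:5, S:1.

C13H7BrFNO5S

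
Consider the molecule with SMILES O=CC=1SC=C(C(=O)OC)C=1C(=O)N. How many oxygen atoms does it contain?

Scan the SMILES for O atoms (remember two-letter symbols like Cl and Br are single atoms).
Oxygen count: 4.

4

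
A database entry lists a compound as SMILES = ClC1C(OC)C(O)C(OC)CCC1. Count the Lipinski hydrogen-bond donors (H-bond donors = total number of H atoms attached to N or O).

Donors: find every N or O and count the H atoms it carries.
  atom 4 (O): bond orders sum to 2 → 0 H
  atom 7 (O): bond orders sum to 1 → 1 H
  atom 9 (O): bond orders sum to 2 → 0 H
Lipinski HBD = 1.

1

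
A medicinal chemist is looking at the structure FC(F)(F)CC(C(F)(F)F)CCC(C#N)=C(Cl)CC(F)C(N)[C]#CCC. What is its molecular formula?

Walk through each heavy atom and fill implicit hydrogens from standard valence (C 4, N 3, O 2, S 2, halogen 1):
  atom 1: F (halogen, monovalent) → 0 H
  atom 2: C, bond orders sum to 4 (valence 4) → 0 H
  atom 3: F (halogen, monovalent) → 0 H
  atom 4: F (halogen, monovalent) → 0 H
  atom 5: C, bond orders sum to 2 (valence 4) → 2 H
  atom 6: C, bond orders sum to 3 (valence 4) → 1 H
  atom 7: C, bond orders sum to 4 (valence 4) → 0 H
  atom 8: F (halogen, monovalent) → 0 H
  atom 9: F (halogen, monovalent) → 0 H
  atom 10: F (halogen, monovalent) → 0 H
  atom 11: C, bond orders sum to 2 (valence 4) → 2 H
  atom 12: C, bond orders sum to 2 (valence 4) → 2 H
  atom 13: C, bond orders sum to 4 (valence 4) → 0 H
  atom 14: C, bond orders sum to 4 (valence 4) → 0 H
  atom 15: N, bond orders sum to 3 (valence 3) → 0 H
  atom 16: C, bond orders sum to 4 (valence 4) → 0 H
  atom 17: Cl (halogen, monovalent) → 0 H
  atom 18: C, bond orders sum to 2 (valence 4) → 2 H
  atom 19: C, bond orders sum to 3 (valence 4) → 1 H
  atom 20: F (halogen, monovalent) → 0 H
  atom 21: C, bond orders sum to 3 (valence 4) → 1 H
  atom 22: N, bond orders sum to 1 (valence 3) → 2 H
  atom 23: C with explicit H count 0
  atom 24: C, bond orders sum to 4 (valence 4) → 0 H
  atom 25: C, bond orders sum to 2 (valence 4) → 2 H
  atom 26: C, bond orders sum to 1 (valence 4) → 3 H
Totals → C:16, H:18, Cl:1, F:7, N:2.

C16H18ClF7N2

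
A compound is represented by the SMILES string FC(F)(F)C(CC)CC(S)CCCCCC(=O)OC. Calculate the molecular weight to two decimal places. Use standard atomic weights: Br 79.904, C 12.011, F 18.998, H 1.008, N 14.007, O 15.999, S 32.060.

300.38 g/mol

First, the molecular formula is C13H23F3O2S (counting implicit H from valence).
  C: 13 × 12.011 = 156.143
  F: 3 × 18.998 = 56.994
  H: 23 × 1.008 = 23.184
  O: 2 × 15.999 = 31.998
  S: 1 × 32.060 = 32.060
Sum: 13×12.011 + 3×18.998 + 23×1.008 + 2×15.999 + 1×32.060 = 300.379 → 300.38 g/mol.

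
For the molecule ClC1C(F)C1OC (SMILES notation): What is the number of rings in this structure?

In SMILES, each pair of matching ring-closure digits denotes one ring-closing bond; the number of such bonds equals the number of independent rings.
Ring-closure bonds here: 1.

1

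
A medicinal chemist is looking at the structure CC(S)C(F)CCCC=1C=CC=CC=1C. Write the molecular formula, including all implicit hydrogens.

C13H19FS

Walk through each heavy atom and fill implicit hydrogens from standard valence (C 4, N 3, O 2, S 2, halogen 1):
  atom 1: C, bond orders sum to 1 (valence 4) → 3 H
  atom 2: C, bond orders sum to 3 (valence 4) → 1 H
  atom 3: S, bond orders sum to 1 (valence 2) → 1 H
  atom 4: C, bond orders sum to 3 (valence 4) → 1 H
  atom 5: F (halogen, monovalent) → 0 H
  atom 6: C, bond orders sum to 2 (valence 4) → 2 H
  atom 7: C, bond orders sum to 2 (valence 4) → 2 H
  atom 8: C, bond orders sum to 2 (valence 4) → 2 H
  atom 9: C, bond orders sum to 4 (valence 4) → 0 H
  atom 10: C, bond orders sum to 3 (valence 4) → 1 H
  atom 11: C, bond orders sum to 3 (valence 4) → 1 H
  atom 12: C, bond orders sum to 3 (valence 4) → 1 H
  atom 13: C, bond orders sum to 3 (valence 4) → 1 H
  atom 14: C, bond orders sum to 4 (valence 4) → 0 H
  atom 15: C, bond orders sum to 1 (valence 4) → 3 H
Totals → C:13, H:19, F:1, S:1.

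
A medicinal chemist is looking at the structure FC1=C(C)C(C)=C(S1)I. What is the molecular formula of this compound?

Walk through each heavy atom and fill implicit hydrogens from standard valence (C 4, N 3, O 2, S 2, halogen 1):
  atom 1: F (halogen, monovalent) → 0 H
  atom 2: C, bond orders sum to 4 (valence 4) → 0 H
  atom 3: C, bond orders sum to 4 (valence 4) → 0 H
  atom 4: C, bond orders sum to 1 (valence 4) → 3 H
  atom 5: C, bond orders sum to 4 (valence 4) → 0 H
  atom 6: C, bond orders sum to 1 (valence 4) → 3 H
  atom 7: C, bond orders sum to 4 (valence 4) → 0 H
  atom 8: S, bond orders sum to 2 (valence 2) → 0 H
  atom 9: I (halogen, monovalent) → 0 H
Totals → C:6, H:6, F:1, I:1, S:1.
In Hill order: C6H6FIS.

C6H6FIS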